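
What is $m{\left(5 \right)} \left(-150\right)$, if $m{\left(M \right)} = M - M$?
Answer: $0$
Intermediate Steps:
$m{\left(M \right)} = 0$
$m{\left(5 \right)} \left(-150\right) = 0 \left(-150\right) = 0$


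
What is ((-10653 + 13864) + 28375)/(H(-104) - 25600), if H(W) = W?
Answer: -929/756 ≈ -1.2288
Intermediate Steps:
((-10653 + 13864) + 28375)/(H(-104) - 25600) = ((-10653 + 13864) + 28375)/(-104 - 25600) = (3211 + 28375)/(-25704) = 31586*(-1/25704) = -929/756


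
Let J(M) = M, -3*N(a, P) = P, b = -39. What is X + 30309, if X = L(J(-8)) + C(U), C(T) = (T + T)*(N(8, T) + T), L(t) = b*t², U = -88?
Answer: 114415/3 ≈ 38138.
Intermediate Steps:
N(a, P) = -P/3
L(t) = -39*t²
C(T) = 4*T²/3 (C(T) = (T + T)*(-T/3 + T) = (2*T)*(2*T/3) = 4*T²/3)
X = 23488/3 (X = -39*(-8)² + (4/3)*(-88)² = -39*64 + (4/3)*7744 = -2496 + 30976/3 = 23488/3 ≈ 7829.3)
X + 30309 = 23488/3 + 30309 = 114415/3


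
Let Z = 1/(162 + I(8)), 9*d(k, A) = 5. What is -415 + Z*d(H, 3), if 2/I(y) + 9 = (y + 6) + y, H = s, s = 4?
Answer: -7873315/18972 ≈ -415.00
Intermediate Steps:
H = 4
d(k, A) = 5/9 (d(k, A) = (⅑)*5 = 5/9)
I(y) = 2/(-3 + 2*y) (I(y) = 2/(-9 + ((y + 6) + y)) = 2/(-9 + ((6 + y) + y)) = 2/(-9 + (6 + 2*y)) = 2/(-3 + 2*y))
Z = 13/2108 (Z = 1/(162 + 2/(-3 + 2*8)) = 1/(162 + 2/(-3 + 16)) = 1/(162 + 2/13) = 1/(2108/13) = 13/2108 ≈ 0.0061670)
-415 + Z*d(H, 3) = -415 + (13/2108)*(5/9) = -415 + 65/18972 = -7873315/18972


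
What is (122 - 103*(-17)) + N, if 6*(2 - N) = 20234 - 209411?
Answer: 66809/2 ≈ 33405.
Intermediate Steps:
N = 63063/2 (N = 2 - (20234 - 209411)/6 = 2 - ⅙*(-189177) = 2 + 63059/2 = 63063/2 ≈ 31532.)
(122 - 103*(-17)) + N = (122 - 103*(-17)) + 63063/2 = (122 + 1751) + 63063/2 = 1873 + 63063/2 = 66809/2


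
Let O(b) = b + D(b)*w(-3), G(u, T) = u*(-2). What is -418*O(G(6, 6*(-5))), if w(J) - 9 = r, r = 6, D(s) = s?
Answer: 80256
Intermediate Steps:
w(J) = 15 (w(J) = 9 + 6 = 15)
G(u, T) = -2*u
O(b) = 16*b (O(b) = b + b*15 = b + 15*b = 16*b)
-418*O(G(6, 6*(-5))) = -6688*(-2*6) = -6688*(-12) = -418*(-192) = 80256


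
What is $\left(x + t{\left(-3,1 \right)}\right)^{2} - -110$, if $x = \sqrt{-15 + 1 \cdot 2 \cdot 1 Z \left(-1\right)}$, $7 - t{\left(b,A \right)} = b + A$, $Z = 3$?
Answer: $170 + 18 i \sqrt{21} \approx 170.0 + 82.486 i$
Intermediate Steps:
$t{\left(b,A \right)} = 7 - A - b$ ($t{\left(b,A \right)} = 7 - \left(b + A\right) = 7 - \left(A + b\right) = 7 - A - b$)
$x = i \sqrt{21}$ ($x = \sqrt{-15 + 1 \cdot 2 \cdot 1 \cdot 3 \left(-1\right)} = \sqrt{-15 + 2 \cdot 1 \cdot 3 \left(-1\right)} = \sqrt{-15 + 2 \cdot 3 \left(-1\right)} = \sqrt{-15 + 6 \left(-1\right)} = \sqrt{-15 - 6} = \sqrt{-21} = i \sqrt{21} \approx 4.5826 i$)
$\left(x + t{\left(-3,1 \right)}\right)^{2} - -110 = \left(i \sqrt{21} - -9\right)^{2} - -110 = \left(i \sqrt{21} + \left(7 - 1 + 3\right)\right)^{2} + 110 = \left(i \sqrt{21} + 9\right)^{2} + 110 = \left(9 + i \sqrt{21}\right)^{2} + 110 = 110 + \left(9 + i \sqrt{21}\right)^{2}$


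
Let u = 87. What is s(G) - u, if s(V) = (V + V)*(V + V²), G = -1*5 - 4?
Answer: -1383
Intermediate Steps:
G = -9 (G = -5 - 4 = -9)
s(V) = 2*V*(V + V²) (s(V) = (2*V)*(V + V²) = 2*V*(V + V²))
s(G) - u = 2*(-9)²*(1 - 9) - 1*87 = 2*81*(-8) - 87 = -1296 - 87 = -1383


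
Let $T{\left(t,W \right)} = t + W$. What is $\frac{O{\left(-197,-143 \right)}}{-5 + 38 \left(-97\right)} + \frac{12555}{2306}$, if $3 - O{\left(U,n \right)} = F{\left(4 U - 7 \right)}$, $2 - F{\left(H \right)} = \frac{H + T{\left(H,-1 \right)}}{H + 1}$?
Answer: $\frac{9197215290}{1689522031} \approx 5.4437$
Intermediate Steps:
$T{\left(t,W \right)} = W + t$
$F{\left(H \right)} = 2 - \frac{-1 + 2 H}{1 + H}$ ($F{\left(H \right)} = 2 - \frac{H + \left(-1 + H\right)}{H + 1} = 2 - \frac{-1 + 2 H}{1 + H}$)
$O{\left(U,n \right)} = 3 - \frac{3}{-6 + 4 U}$ ($O{\left(U,n \right)} = 3 - \frac{3}{1 + \left(4 U - 7\right)} = 3 - \frac{3}{1 + \left(-7 + 4 U\right)} = 3 - \frac{3}{-6 + 4 U}$)
$\frac{O{\left(-197,-143 \right)}}{-5 + 38 \left(-97\right)} + \frac{12555}{2306} = \frac{\frac{3}{2} \frac{1}{-3 + 2 \left(-197\right)} \left(-7 + 4 \left(-197\right)\right)}{-5 + 38 \left(-97\right)} + \frac{12555}{2306} = \frac{\frac{3}{2} \frac{1}{-3 - 394} \left(-7 - 788\right)}{-5 - 3686} + 12555 \cdot \frac{1}{2306} = \frac{\frac{3}{2} \frac{1}{-397} \left(-795\right)}{-3691} + \frac{12555}{2306} = \frac{3}{2} \left(- \frac{1}{397}\right) \left(-795\right) \left(- \frac{1}{3691}\right) + \frac{12555}{2306} = \frac{2385}{794} \left(- \frac{1}{3691}\right) + \frac{12555}{2306} = - \frac{2385}{2930654} + \frac{12555}{2306} = \frac{9197215290}{1689522031}$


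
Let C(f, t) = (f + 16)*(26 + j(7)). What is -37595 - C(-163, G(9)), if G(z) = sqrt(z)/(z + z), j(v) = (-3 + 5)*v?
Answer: -31715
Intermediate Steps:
j(v) = 2*v
G(z) = 1/(2*sqrt(z)) (G(z) = sqrt(z)/((2*z)) = (1/(2*z))*sqrt(z) = 1/(2*sqrt(z)))
C(f, t) = 640 + 40*f (C(f, t) = (f + 16)*(26 + 2*7) = (16 + f)*(26 + 14) = (16 + f)*40 = 640 + 40*f)
-37595 - C(-163, G(9)) = -37595 - (640 + 40*(-163)) = -37595 - (640 - 6520) = -37595 - 1*(-5880) = -37595 + 5880 = -31715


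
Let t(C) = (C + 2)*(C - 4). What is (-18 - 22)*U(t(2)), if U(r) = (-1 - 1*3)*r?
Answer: -1280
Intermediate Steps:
t(C) = (-4 + C)*(2 + C) (t(C) = (2 + C)*(-4 + C) = (-4 + C)*(2 + C))
U(r) = -4*r (U(r) = (-1 - 3)*r = -4*r)
(-18 - 22)*U(t(2)) = (-18 - 22)*(-4*(-8 + 2² - 2*2)) = -(-160)*(-8 + 4 - 4) = -(-160)*(-8) = -40*32 = -1280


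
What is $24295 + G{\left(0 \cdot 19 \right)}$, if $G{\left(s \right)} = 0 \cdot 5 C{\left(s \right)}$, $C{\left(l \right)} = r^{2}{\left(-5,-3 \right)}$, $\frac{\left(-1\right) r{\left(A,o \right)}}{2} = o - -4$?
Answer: $24295$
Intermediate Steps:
$r{\left(A,o \right)} = -8 - 2 o$ ($r{\left(A,o \right)} = - 2 \left(o - -4\right) = - 2 \left(o + 4\right) = - 2 \left(4 + o\right) = -8 - 2 o$)
$C{\left(l \right)} = 4$ ($C{\left(l \right)} = \left(-8 - -6\right)^{2} = \left(-8 + 6\right)^{2} = \left(-2\right)^{2} = 4$)
$G{\left(s \right)} = 0$ ($G{\left(s \right)} = 0 \cdot 5 \cdot 4 = 0 \cdot 4 = 0$)
$24295 + G{\left(0 \cdot 19 \right)} = 24295 + 0 = 24295$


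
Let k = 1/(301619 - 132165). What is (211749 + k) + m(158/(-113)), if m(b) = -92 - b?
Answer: 4052898930259/19148302 ≈ 2.1166e+5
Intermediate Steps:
k = 1/169454 ≈ 5.9013e-6
(211749 + k) + m(158/(-113)) = (211749 + 1/169454) + (-92 - 158/(-113)) = 35881715047/169454 + (-92 - 158*(-1)/113) = 35881715047/169454 + (-92 - 1*(-158/113)) = 35881715047/169454 + (-92 + 158/113) = 35881715047/169454 - 10238/113 = 4052898930259/19148302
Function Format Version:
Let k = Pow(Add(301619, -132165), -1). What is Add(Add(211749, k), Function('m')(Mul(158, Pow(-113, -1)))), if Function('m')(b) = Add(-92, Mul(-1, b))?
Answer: Rational(4052898930259, 19148302) ≈ 2.1166e+5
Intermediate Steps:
k = Rational(1, 169454) (k = Pow(169454, -1) = Rational(1, 169454) ≈ 5.9013e-6)
Add(Add(211749, k), Function('m')(Mul(158, Pow(-113, -1)))) = Add(Add(211749, Rational(1, 169454)), Add(-92, Mul(-1, Mul(158, Pow(-113, -1))))) = Add(Rational(35881715047, 169454), Add(-92, Mul(-1, Mul(158, Rational(-1, 113))))) = Add(Rational(35881715047, 169454), Add(-92, Mul(-1, Rational(-158, 113)))) = Add(Rational(35881715047, 169454), Add(-92, Rational(158, 113))) = Add(Rational(35881715047, 169454), Rational(-10238, 113)) = Rational(4052898930259, 19148302)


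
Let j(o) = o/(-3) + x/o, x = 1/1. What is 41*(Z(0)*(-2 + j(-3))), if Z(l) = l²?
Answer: 0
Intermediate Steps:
x = 1
j(o) = 1/o - o/3 (j(o) = o/(-3) + 1/o = o*(-⅓) + 1/o = -o/3 + 1/o = 1/o - o/3)
41*(Z(0)*(-2 + j(-3))) = 41*(0²*(-2 + (1/(-3) - ⅓*(-3)))) = 41*(0*(-2 + (-⅓ + 1))) = 41*(0*(-2 + ⅔)) = 41*(0*(-4/3)) = 41*0 = 0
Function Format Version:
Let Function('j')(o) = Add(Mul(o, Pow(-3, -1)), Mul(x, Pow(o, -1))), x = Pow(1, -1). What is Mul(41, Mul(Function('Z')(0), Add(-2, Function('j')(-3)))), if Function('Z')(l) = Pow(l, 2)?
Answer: 0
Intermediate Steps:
x = 1
Function('j')(o) = Add(Pow(o, -1), Mul(Rational(-1, 3), o)) (Function('j')(o) = Add(Mul(o, Pow(-3, -1)), Mul(1, Pow(o, -1))) = Add(Mul(o, Rational(-1, 3)), Pow(o, -1)) = Add(Mul(Rational(-1, 3), o), Pow(o, -1)) = Add(Pow(o, -1), Mul(Rational(-1, 3), o)))
Mul(41, Mul(Function('Z')(0), Add(-2, Function('j')(-3)))) = Mul(41, Mul(Pow(0, 2), Add(-2, Add(Pow(-3, -1), Mul(Rational(-1, 3), -3))))) = Mul(41, Mul(0, Add(-2, Add(Rational(-1, 3), 1)))) = Mul(41, Mul(0, Add(-2, Rational(2, 3)))) = Mul(41, Mul(0, Rational(-4, 3))) = Mul(41, 0) = 0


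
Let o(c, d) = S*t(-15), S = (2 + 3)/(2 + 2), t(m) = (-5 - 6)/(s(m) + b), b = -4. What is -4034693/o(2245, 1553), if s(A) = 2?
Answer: -32277544/55 ≈ -5.8686e+5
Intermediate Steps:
t(m) = 11/2 (t(m) = (-5 - 6)/(2 - 4) = -11/(-2) = -11*(-1/2) = 11/2)
S = 5/4 ≈ 1.2500
o(c, d) = 55/8 (o(c, d) = (5/4)*(11/2) = 55/8)
-4034693/o(2245, 1553) = -4034693/55/8 = -4034693*8/55 = -32277544/55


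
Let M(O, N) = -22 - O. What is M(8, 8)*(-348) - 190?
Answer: 10250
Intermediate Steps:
M(8, 8)*(-348) - 190 = (-22 - 1*8)*(-348) - 190 = (-22 - 8)*(-348) - 190 = -30*(-348) - 190 = 10440 - 190 = 10250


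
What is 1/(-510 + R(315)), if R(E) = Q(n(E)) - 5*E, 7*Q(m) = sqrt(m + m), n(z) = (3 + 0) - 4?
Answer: -102165/213014027 - 7*I*sqrt(2)/213014027 ≈ -0.00047962 - 4.6473e-8*I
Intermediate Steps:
n(z) = -1 (n(z) = 3 - 4 = -1)
Q(m) = sqrt(2)*sqrt(m)/7 (Q(m) = sqrt(m + m)/7 = sqrt(2*m)/7 = (sqrt(2)*sqrt(m))/7 = sqrt(2)*sqrt(m)/7)
R(E) = -5*E + I*sqrt(2)/7 (R(E) = sqrt(2)*sqrt(-1)/7 - 5*E = sqrt(2)*I/7 - 5*E = I*sqrt(2)/7 - 5*E = -5*E + I*sqrt(2)/7)
1/(-510 + R(315)) = 1/(-510 + (-5*315 + I*sqrt(2)/7)) = 1/(-510 + (-1575 + I*sqrt(2)/7)) = 1/(-2085 + I*sqrt(2)/7)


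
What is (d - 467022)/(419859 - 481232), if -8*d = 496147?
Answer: 4232323/490984 ≈ 8.6201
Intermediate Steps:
d = -496147/8 (d = -⅛*496147 = -496147/8 ≈ -62018.)
(d - 467022)/(419859 - 481232) = (-496147/8 - 467022)/(419859 - 481232) = -4232323/8/(-61373) = -4232323/8*(-1/61373) = 4232323/490984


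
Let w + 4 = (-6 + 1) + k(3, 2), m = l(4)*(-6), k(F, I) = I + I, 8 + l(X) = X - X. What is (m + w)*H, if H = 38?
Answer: 1634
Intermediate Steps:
l(X) = -8 (l(X) = -8 + (X - X) = -8 + 0 = -8)
k(F, I) = 2*I
m = 48 (m = -8*(-6) = 48)
w = -5 (w = -4 + ((-6 + 1) + 2*2) = -4 + (-5 + 4) = -4 - 1 = -5)
(m + w)*H = (48 - 5)*38 = 43*38 = 1634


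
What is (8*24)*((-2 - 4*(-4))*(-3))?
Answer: -8064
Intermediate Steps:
(8*24)*((-2 - 4*(-4))*(-3)) = 192*((-2 + 16)*(-3)) = 192*(14*(-3)) = 192*(-42) = -8064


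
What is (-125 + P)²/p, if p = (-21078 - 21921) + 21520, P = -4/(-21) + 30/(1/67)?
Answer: -1567288921/9472239 ≈ -165.46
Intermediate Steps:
P = 42214/21 (P = -4*(-1/21) + 30/(1/67) = 4/21 + 30*67 = 4/21 + 2010 = 42214/21 ≈ 2010.2)
p = -21479 (p = -42999 + 21520 = -21479)
(-125 + P)²/p = (-125 + 42214/21)²/(-21479) = (39589/21)²*(-1/21479) = (1567288921/441)*(-1/21479) = -1567288921/9472239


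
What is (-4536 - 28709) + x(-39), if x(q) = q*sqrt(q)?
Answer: -33245 - 39*I*sqrt(39) ≈ -33245.0 - 243.55*I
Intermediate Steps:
x(q) = q**(3/2)
(-4536 - 28709) + x(-39) = (-4536 - 28709) + (-39)**(3/2) = -33245 - 39*I*sqrt(39)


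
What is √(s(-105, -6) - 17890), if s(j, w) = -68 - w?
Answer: 4*I*√1122 ≈ 133.99*I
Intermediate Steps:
√(s(-105, -6) - 17890) = √((-68 - 1*(-6)) - 17890) = √((-68 + 6) - 17890) = √(-62 - 17890) = √(-17952) = 4*I*√1122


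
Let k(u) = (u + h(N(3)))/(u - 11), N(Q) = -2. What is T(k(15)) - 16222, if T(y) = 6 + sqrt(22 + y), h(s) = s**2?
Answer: -16216 + sqrt(107)/2 ≈ -16211.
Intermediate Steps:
k(u) = (4 + u)/(-11 + u) (k(u) = (u + (-2)**2)/(u - 11) = (u + 4)/(-11 + u) = (4 + u)/(-11 + u))
T(k(15)) - 16222 = (6 + sqrt(22 + (4 + 15)/(-11 + 15))) - 16222 = (6 + sqrt(22 + 19/4)) - 16222 = (6 + sqrt(107/4)) - 16222 = (6 + sqrt(107)/2) - 16222 = -16216 + sqrt(107)/2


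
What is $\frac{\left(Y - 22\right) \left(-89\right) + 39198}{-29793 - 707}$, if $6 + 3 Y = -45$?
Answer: $- \frac{42669}{30500} \approx -1.399$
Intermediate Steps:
$Y = -17$ ($Y = -2 + \frac{1}{3} \left(-45\right) = -2 - 15 = -17$)
$\frac{\left(Y - 22\right) \left(-89\right) + 39198}{-29793 - 707} = \frac{\left(-17 - 22\right) \left(-89\right) + 39198}{-29793 - 707} = \frac{\left(-39\right) \left(-89\right) + 39198}{-30500} = \left(3471 + 39198\right) \left(- \frac{1}{30500}\right) = 42669 \left(- \frac{1}{30500}\right) = - \frac{42669}{30500}$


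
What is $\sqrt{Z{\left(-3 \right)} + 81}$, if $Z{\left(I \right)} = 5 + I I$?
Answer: $\sqrt{95} \approx 9.7468$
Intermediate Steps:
$Z{\left(I \right)} = 5 + I^{2}$
$\sqrt{Z{\left(-3 \right)} + 81} = \sqrt{\left(5 + \left(-3\right)^{2}\right) + 81} = \sqrt{\left(5 + 9\right) + 81} = \sqrt{14 + 81} = \sqrt{95}$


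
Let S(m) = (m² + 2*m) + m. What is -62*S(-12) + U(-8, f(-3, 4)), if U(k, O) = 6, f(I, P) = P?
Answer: -6690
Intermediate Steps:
S(m) = m² + 3*m
-62*S(-12) + U(-8, f(-3, 4)) = -(-744)*(3 - 12) + 6 = -(-744)*(-9) + 6 = -62*108 + 6 = -6696 + 6 = -6690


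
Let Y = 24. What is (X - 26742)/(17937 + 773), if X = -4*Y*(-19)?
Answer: -12459/9355 ≈ -1.3318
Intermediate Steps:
X = 1824 (X = -4*24*(-19) = -96*(-19) = 1824)
(X - 26742)/(17937 + 773) = (1824 - 26742)/(17937 + 773) = -24918/18710 = -24918*1/18710 = -12459/9355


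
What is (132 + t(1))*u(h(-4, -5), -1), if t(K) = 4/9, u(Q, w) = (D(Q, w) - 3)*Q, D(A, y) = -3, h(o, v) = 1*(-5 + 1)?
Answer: 9536/3 ≈ 3178.7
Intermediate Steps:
h(o, v) = -4 (h(o, v) = 1*(-4) = -4)
u(Q, w) = -6*Q (u(Q, w) = (-3 - 3)*Q = -6*Q)
t(K) = 4/9 (t(K) = 4*(1/9) = 4/9)
(132 + t(1))*u(h(-4, -5), -1) = (132 + 4/9)*(-6*(-4)) = (1192/9)*24 = 9536/3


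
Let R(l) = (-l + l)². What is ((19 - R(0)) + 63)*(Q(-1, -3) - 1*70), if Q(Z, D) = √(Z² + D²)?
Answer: -5740 + 82*√10 ≈ -5480.7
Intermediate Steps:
Q(Z, D) = √(D² + Z²)
R(l) = 0 (R(l) = 0² = 0)
((19 - R(0)) + 63)*(Q(-1, -3) - 1*70) = ((19 - 1*0) + 63)*(√((-3)² + (-1)²) - 1*70) = ((19 + 0) + 63)*(√(9 + 1) - 70) = (19 + 63)*(√10 - 70) = 82*(-70 + √10) = -5740 + 82*√10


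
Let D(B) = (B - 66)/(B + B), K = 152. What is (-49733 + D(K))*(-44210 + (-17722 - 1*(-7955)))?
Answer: 408032276421/152 ≈ 2.6844e+9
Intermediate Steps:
D(B) = (-66 + B)/(2*B) (D(B) = (-66 + B)/((2*B)) = (-66 + B)*(1/(2*B)) = (-66 + B)/(2*B))
(-49733 + D(K))*(-44210 + (-17722 - 1*(-7955))) = (-49733 + (1/2)*(-66 + 152)/152)*(-44210 + (-17722 - 1*(-7955))) = (-49733 + (1/2)*(1/152)*86)*(-44210 + (-17722 + 7955)) = (-49733 + 43/152)*(-44210 - 9767) = -7559373/152*(-53977) = 408032276421/152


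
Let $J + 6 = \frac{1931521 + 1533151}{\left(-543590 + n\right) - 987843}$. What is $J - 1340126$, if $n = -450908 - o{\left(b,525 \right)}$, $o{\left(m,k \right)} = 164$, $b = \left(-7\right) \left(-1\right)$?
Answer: $- \frac{2656821855332}{1982505} \approx -1.3401 \cdot 10^{6}$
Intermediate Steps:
$b = 7$
$n = -451072$ ($n = -450908 - 164 = -451072$)
$J = - \frac{15359702}{1982505}$ ($J = -6 + \frac{1931521 + 1533151}{\left(-543590 - 451072\right) - 987843} = -6 + \frac{3464672}{-994662 - 987843} = -6 + \frac{3464672}{-1982505} = -6 + 3464672 \left(- \frac{1}{1982505}\right) = -6 - \frac{3464672}{1982505} = - \frac{15359702}{1982505} \approx -7.7476$)
$J - 1340126 = - \frac{15359702}{1982505} - 1340126 = - \frac{2656821855332}{1982505}$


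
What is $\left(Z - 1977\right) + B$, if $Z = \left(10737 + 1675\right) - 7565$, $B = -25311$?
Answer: $-22441$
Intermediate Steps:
$Z = 4847$ ($Z = 12412 - 7565 = 4847$)
$\left(Z - 1977\right) + B = \left(4847 - 1977\right) - 25311 = 2870 - 25311 = -22441$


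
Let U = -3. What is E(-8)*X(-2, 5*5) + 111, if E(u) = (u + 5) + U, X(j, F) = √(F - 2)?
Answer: 111 - 6*√23 ≈ 82.225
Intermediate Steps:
X(j, F) = √(-2 + F)
E(u) = 2 + u (E(u) = (u + 5) - 3 = (5 + u) - 3 = 2 + u)
E(-8)*X(-2, 5*5) + 111 = (2 - 8)*√(-2 + 5*5) + 111 = -6*√(-2 + 25) + 111 = -6*√23 + 111 = 111 - 6*√23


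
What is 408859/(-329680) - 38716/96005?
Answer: -160050459/97387472 ≈ -1.6434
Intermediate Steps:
408859/(-329680) - 38716/96005 = 408859*(-1/329680) - 38716*1/96005 = -408859/329680 - 38716/96005 = -160050459/97387472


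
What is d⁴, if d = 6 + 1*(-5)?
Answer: 1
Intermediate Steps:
d = 1 (d = 6 - 5 = 1)
d⁴ = 1⁴ = 1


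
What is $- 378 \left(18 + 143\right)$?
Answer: $-60858$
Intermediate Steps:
$- 378 \left(18 + 143\right) = \left(-378\right) 161 = -60858$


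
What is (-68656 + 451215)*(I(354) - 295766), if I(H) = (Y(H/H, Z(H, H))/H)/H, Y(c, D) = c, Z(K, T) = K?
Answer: -14179247899548745/125316 ≈ -1.1315e+11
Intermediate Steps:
I(H) = H**(-2) (I(H) = ((H/H)/H)/H = (1/H)/H = 1/(H*H) = H**(-2))
(-68656 + 451215)*(I(354) - 295766) = (-68656 + 451215)*(354**(-2) - 295766) = 382559*(1/125316 - 295766) = 382559*(-37064212055/125316) = -14179247899548745/125316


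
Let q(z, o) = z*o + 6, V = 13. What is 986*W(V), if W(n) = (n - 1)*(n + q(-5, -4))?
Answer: 461448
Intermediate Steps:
q(z, o) = 6 + o*z (q(z, o) = o*z + 6 = 6 + o*z)
W(n) = (-1 + n)*(26 + n) (W(n) = (n - 1)*(n + (6 - 4*(-5))) = (-1 + n)*(n + (6 + 20)) = (-1 + n)*(n + 26) = (-1 + n)*(26 + n))
986*W(V) = 986*(-26 + 13**2 + 25*13) = 986*(-26 + 169 + 325) = 986*468 = 461448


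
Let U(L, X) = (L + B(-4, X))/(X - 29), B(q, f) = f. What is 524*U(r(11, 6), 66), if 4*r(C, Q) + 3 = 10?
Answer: 35501/37 ≈ 959.49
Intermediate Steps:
r(C, Q) = 7/4 (r(C, Q) = -¾ + (¼)*10 = -¾ + 5/2 = 7/4)
U(L, X) = (L + X)/(-29 + X) (U(L, X) = (L + X)/(X - 29) = (L + X)/(-29 + X))
524*U(r(11, 6), 66) = 524*((7/4 + 66)/(-29 + 66)) = 524*((271/4)/37) = 524*((1/37)*(271/4)) = 524*(271/148) = 35501/37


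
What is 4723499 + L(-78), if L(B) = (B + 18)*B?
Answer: 4728179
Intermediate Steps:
L(B) = B*(18 + B) (L(B) = (18 + B)*B = B*(18 + B))
4723499 + L(-78) = 4723499 - 78*(18 - 78) = 4723499 - 78*(-60) = 4723499 + 4680 = 4728179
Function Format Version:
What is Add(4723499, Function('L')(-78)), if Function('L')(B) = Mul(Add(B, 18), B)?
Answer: 4728179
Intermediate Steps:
Function('L')(B) = Mul(B, Add(18, B)) (Function('L')(B) = Mul(Add(18, B), B) = Mul(B, Add(18, B)))
Add(4723499, Function('L')(-78)) = Add(4723499, Mul(-78, Add(18, -78))) = Add(4723499, Mul(-78, -60)) = Add(4723499, 4680) = 4728179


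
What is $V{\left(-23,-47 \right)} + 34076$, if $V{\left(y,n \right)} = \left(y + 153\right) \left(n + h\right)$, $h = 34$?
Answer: $32386$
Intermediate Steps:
$V{\left(y,n \right)} = \left(34 + n\right) \left(153 + y\right)$ ($V{\left(y,n \right)} = \left(y + 153\right) \left(n + 34\right) = \left(153 + y\right) \left(34 + n\right) = \left(34 + n\right) \left(153 + y\right)$)
$V{\left(-23,-47 \right)} + 34076 = \left(5202 + 34 \left(-23\right) + 153 \left(-47\right) - -1081\right) + 34076 = \left(5202 - 782 - 7191 + 1081\right) + 34076 = -1690 + 34076 = 32386$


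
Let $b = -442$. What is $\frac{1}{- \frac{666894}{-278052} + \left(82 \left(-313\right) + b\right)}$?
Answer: $- \frac{46342}{1209785787} \approx -3.8306 \cdot 10^{-5}$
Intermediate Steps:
$\frac{1}{- \frac{666894}{-278052} + \left(82 \left(-313\right) + b\right)} = \frac{1}{- \frac{666894}{-278052} + \left(82 \left(-313\right) - 442\right)} = \frac{1}{\left(-666894\right) \left(- \frac{1}{278052}\right) - 26108} = \frac{1}{\frac{111149}{46342} - 26108} = \frac{1}{- \frac{1209785787}{46342}} = - \frac{46342}{1209785787}$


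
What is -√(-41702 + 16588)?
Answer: -I*√25114 ≈ -158.47*I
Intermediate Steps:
-√(-41702 + 16588) = -√(-25114) = -I*√25114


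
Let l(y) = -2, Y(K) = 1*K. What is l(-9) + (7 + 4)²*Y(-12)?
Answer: -1454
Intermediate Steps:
Y(K) = K
l(-9) + (7 + 4)²*Y(-12) = -2 + (7 + 4)²*(-12) = -2 + 11²*(-12) = -2 + 121*(-12) = -2 - 1452 = -1454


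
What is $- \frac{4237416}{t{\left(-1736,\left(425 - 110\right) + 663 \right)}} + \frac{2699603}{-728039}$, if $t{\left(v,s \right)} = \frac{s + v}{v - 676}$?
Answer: $- \frac{3720515976461681}{275926781} \approx -1.3484 \cdot 10^{7}$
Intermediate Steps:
$t{\left(v,s \right)} = \frac{s + v}{-676 + v}$
$- \frac{4237416}{t{\left(-1736,\left(425 - 110\right) + 663 \right)}} + \frac{2699603}{-728039} = - \frac{4237416}{\frac{1}{-676 - 1736} \left(\left(\left(425 - 110\right) + 663\right) - 1736\right)} + \frac{2699603}{-728039} = - \frac{4237416}{\frac{1}{-2412} \left(\left(315 + 663\right) - 1736\right)} + 2699603 \left(- \frac{1}{728039}\right) = - \frac{4237416}{\left(- \frac{1}{2412}\right) \left(978 - 1736\right)} - \frac{2699603}{728039} = - \frac{4237416}{\left(- \frac{1}{2412}\right) \left(-758\right)} - \frac{2699603}{728039} = - \frac{4237416}{\frac{379}{1206}} - \frac{2699603}{728039} = \left(-4237416\right) \frac{1206}{379} - \frac{2699603}{728039} = - \frac{5110323696}{379} - \frac{2699603}{728039} = - \frac{3720515976461681}{275926781}$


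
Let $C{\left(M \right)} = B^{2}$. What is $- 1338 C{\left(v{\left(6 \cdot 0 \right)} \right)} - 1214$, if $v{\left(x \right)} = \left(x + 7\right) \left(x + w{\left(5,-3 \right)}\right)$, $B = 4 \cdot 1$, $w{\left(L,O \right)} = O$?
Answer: $-22622$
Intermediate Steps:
$B = 4$
$v{\left(x \right)} = \left(-3 + x\right) \left(7 + x\right)$ ($v{\left(x \right)} = \left(x + 7\right) \left(x - 3\right) = \left(7 + x\right) \left(-3 + x\right) = \left(-3 + x\right) \left(7 + x\right)$)
$C{\left(M \right)} = 16$ ($C{\left(M \right)} = 4^{2} = 16$)
$- 1338 C{\left(v{\left(6 \cdot 0 \right)} \right)} - 1214 = \left(-1338\right) 16 - 1214 = -21408 - 1214 = -22622$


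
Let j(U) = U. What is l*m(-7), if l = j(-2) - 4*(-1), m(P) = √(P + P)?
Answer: 2*I*√14 ≈ 7.4833*I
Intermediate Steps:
m(P) = √2*√P (m(P) = √(2*P) = √2*√P)
l = 2 (l = -2 - 4*(-1) = -2 + 4 = 2)
l*m(-7) = 2*(√2*√(-7)) = 2*(√2*(I*√7)) = 2*(I*√14) = 2*I*√14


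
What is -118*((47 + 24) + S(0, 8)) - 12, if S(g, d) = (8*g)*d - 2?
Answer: -8154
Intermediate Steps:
S(g, d) = -2 + 8*d*g (S(g, d) = 8*d*g - 2 = -2 + 8*d*g)
-118*((47 + 24) + S(0, 8)) - 12 = -118*((47 + 24) + (-2 + 8*8*0)) - 12 = -118*(71 + (-2 + 0)) - 12 = -118*(71 - 2) - 12 = -118*69 - 12 = -8142 - 12 = -8154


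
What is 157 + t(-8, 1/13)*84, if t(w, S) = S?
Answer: 2125/13 ≈ 163.46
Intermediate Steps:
157 + t(-8, 1/13)*84 = 157 + 84/13 = 2125/13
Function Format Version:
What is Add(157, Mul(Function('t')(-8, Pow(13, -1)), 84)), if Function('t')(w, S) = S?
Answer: Rational(2125, 13) ≈ 163.46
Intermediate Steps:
Add(157, Mul(Function('t')(-8, Pow(13, -1)), 84)) = Add(157, Mul(Pow(13, -1), 84)) = Add(157, Mul(Rational(1, 13), 84)) = Add(157, Rational(84, 13)) = Rational(2125, 13)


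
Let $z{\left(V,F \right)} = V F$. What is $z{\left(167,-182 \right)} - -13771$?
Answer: $-16623$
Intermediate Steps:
$z{\left(V,F \right)} = F V$
$z{\left(167,-182 \right)} - -13771 = \left(-182\right) 167 - -13771 = -30394 + 13771 = -16623$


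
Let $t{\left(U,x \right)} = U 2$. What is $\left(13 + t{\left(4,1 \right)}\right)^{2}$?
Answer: $441$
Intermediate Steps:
$t{\left(U,x \right)} = 2 U$
$\left(13 + t{\left(4,1 \right)}\right)^{2} = \left(13 + 2 \cdot 4\right)^{2} = \left(13 + 8\right)^{2} = 21^{2} = 441$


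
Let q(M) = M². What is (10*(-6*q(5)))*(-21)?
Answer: 31500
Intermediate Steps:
(10*(-6*q(5)))*(-21) = (10*(-6*5²))*(-21) = (10*(-6*25))*(-21) = (10*(-150))*(-21) = -1500*(-21) = 31500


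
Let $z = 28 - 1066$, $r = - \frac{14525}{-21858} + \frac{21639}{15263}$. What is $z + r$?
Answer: $- \frac{345601482515}{333618654} \approx -1035.9$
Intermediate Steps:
$r = \frac{694680337}{333618654}$ ($r = \left(-14525\right) \left(- \frac{1}{21858}\right) + 21639 \cdot \frac{1}{15263} = \frac{14525}{21858} + \frac{21639}{15263} = \frac{694680337}{333618654} \approx 2.0823$)
$z = -1038$ ($z = 28 - 1066 = -1038$)
$z + r = -1038 + \frac{694680337}{333618654} = - \frac{345601482515}{333618654}$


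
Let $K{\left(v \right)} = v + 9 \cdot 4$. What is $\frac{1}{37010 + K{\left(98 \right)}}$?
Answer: $\frac{1}{37144} \approx 2.6922 \cdot 10^{-5}$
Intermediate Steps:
$K{\left(v \right)} = 36 + v$ ($K{\left(v \right)} = v + 36 = 36 + v$)
$\frac{1}{37010 + K{\left(98 \right)}} = \frac{1}{37010 + \left(36 + 98\right)} = \frac{1}{37010 + 134} = \frac{1}{37144}$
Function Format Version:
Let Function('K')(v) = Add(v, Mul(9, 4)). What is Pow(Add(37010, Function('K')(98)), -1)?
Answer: Rational(1, 37144) ≈ 2.6922e-5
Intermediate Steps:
Function('K')(v) = Add(36, v) (Function('K')(v) = Add(v, 36) = Add(36, v))
Pow(Add(37010, Function('K')(98)), -1) = Pow(Add(37010, Add(36, 98)), -1) = Pow(Add(37010, 134), -1) = Pow(37144, -1) = Rational(1, 37144)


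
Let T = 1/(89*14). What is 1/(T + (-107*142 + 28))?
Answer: -1246/18896835 ≈ -6.5937e-5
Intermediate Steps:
T = 1/1246 ≈ 0.00080257
1/(T + (-107*142 + 28)) = 1/(1/1246 + (-107*142 + 28)) = 1/(1/1246 + (-15194 + 28)) = 1/(1/1246 - 15166) = 1/(-18896835/1246) = -1246/18896835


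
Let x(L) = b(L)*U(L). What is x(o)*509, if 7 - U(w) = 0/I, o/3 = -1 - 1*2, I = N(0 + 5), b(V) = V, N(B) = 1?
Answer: -32067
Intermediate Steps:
I = 1
o = -9 (o = 3*(-1 - 1*2) = 3*(-1 - 2) = 3*(-3) = -9)
U(w) = 7 (U(w) = 7 - 0/1 = 7 - 0 = 7 - 1*0 = 7 + 0 = 7)
x(L) = 7*L (x(L) = L*7 = 7*L)
x(o)*509 = (7*(-9))*509 = -63*509 = -32067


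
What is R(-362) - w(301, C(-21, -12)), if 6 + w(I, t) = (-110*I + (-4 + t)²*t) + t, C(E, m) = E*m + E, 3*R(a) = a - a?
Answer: -11870314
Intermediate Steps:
R(a) = 0 (R(a) = (a - a)/3 = (⅓)*0 = 0)
C(E, m) = E + E*m
w(I, t) = -6 + t - 110*I + t*(-4 + t)² (w(I, t) = -6 + ((-110*I + (-4 + t)²*t) + t) = -6 + ((-110*I + t*(-4 + t)²) + t) = -6 + (t - 110*I + t*(-4 + t)²) = -6 + t - 110*I + t*(-4 + t)²)
R(-362) - w(301, C(-21, -12)) = 0 - (-6 - 21*(1 - 12) - 110*301 + (-21*(1 - 12))*(-4 - 21*(1 - 12))²) = 0 - (-6 - 21*(-11) - 33110 + (-21*(-11))*(-4 - 21*(-11))²) = 0 - (-6 + 231 - 33110 + 231*(-4 + 231)²) = 0 - (-6 + 231 - 33110 + 231*227²) = 0 - (-6 + 231 - 33110 + 231*51529) = 0 - (-6 + 231 - 33110 + 11903199) = 0 - 1*11870314 = 0 - 11870314 = -11870314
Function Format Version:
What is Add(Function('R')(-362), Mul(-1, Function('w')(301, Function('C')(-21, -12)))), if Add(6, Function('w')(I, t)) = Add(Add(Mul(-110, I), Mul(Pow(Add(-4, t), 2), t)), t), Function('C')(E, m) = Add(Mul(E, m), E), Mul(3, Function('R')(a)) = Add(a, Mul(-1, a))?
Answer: -11870314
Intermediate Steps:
Function('R')(a) = 0 (Function('R')(a) = Mul(Rational(1, 3), Add(a, Mul(-1, a))) = Mul(Rational(1, 3), 0) = 0)
Function('C')(E, m) = Add(E, Mul(E, m))
Function('w')(I, t) = Add(-6, t, Mul(-110, I), Mul(t, Pow(Add(-4, t), 2))) (Function('w')(I, t) = Add(-6, Add(Add(Mul(-110, I), Mul(Pow(Add(-4, t), 2), t)), t)) = Add(-6, Add(Add(Mul(-110, I), Mul(t, Pow(Add(-4, t), 2))), t)) = Add(-6, Add(t, Mul(-110, I), Mul(t, Pow(Add(-4, t), 2)))) = Add(-6, t, Mul(-110, I), Mul(t, Pow(Add(-4, t), 2))))
Add(Function('R')(-362), Mul(-1, Function('w')(301, Function('C')(-21, -12)))) = Add(0, Mul(-1, Add(-6, Mul(-21, Add(1, -12)), Mul(-110, 301), Mul(Mul(-21, Add(1, -12)), Pow(Add(-4, Mul(-21, Add(1, -12))), 2))))) = Add(0, Mul(-1, Add(-6, Mul(-21, -11), -33110, Mul(Mul(-21, -11), Pow(Add(-4, Mul(-21, -11)), 2))))) = Add(0, Mul(-1, Add(-6, 231, -33110, Mul(231, Pow(Add(-4, 231), 2))))) = Add(0, Mul(-1, Add(-6, 231, -33110, Mul(231, Pow(227, 2))))) = Add(0, Mul(-1, Add(-6, 231, -33110, Mul(231, 51529)))) = Add(0, Mul(-1, Add(-6, 231, -33110, 11903199))) = Add(0, Mul(-1, 11870314)) = Add(0, -11870314) = -11870314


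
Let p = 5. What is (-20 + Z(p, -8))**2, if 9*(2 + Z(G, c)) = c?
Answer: 42436/81 ≈ 523.90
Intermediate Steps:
Z(G, c) = -2 + c/9
(-20 + Z(p, -8))**2 = (-20 + (-2 + (1/9)*(-8)))**2 = (-20 + (-2 - 8/9))**2 = (-20 - 26/9)**2 = (-206/9)**2 = 42436/81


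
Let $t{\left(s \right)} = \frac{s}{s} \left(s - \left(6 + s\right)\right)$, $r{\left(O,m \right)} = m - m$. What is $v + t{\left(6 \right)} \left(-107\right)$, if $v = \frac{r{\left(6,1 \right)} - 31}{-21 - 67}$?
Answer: $\frac{56527}{88} \approx 642.35$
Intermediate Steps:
$r{\left(O,m \right)} = 0$
$v = \frac{31}{88}$ ($v = \frac{0 - 31}{-21 - 67} = - \frac{31}{-88} = \left(-31\right) \left(- \frac{1}{88}\right) = \frac{31}{88} \approx 0.35227$)
$t{\left(s \right)} = -6$ ($t{\left(s \right)} = 1 \left(-6\right) = -6$)
$v + t{\left(6 \right)} \left(-107\right) = \frac{31}{88} - -642 = \frac{31}{88} + 642 = \frac{56527}{88}$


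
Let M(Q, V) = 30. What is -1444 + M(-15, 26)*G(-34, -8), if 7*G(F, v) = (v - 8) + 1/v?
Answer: -42367/28 ≈ -1513.1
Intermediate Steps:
G(F, v) = -8/7 + v/7 + 1/(7*v) (G(F, v) = ((v - 8) + 1/v)/7 = ((-8 + v) + 1/v)/7 = (-8 + v + 1/v)/7 = -8/7 + v/7 + 1/(7*v))
-1444 + M(-15, 26)*G(-34, -8) = -1444 + 30*((⅐)*(1 - 8*(-8 - 8))/(-8)) = -1444 + 30*((⅐)*(-⅛)*(1 - 8*(-16))) = -1444 + 30*((⅐)*(-⅛)*(1 + 128)) = -1444 + 30*((⅐)*(-⅛)*129) = -1444 + 30*(-129/56) = -1444 - 1935/28 = -42367/28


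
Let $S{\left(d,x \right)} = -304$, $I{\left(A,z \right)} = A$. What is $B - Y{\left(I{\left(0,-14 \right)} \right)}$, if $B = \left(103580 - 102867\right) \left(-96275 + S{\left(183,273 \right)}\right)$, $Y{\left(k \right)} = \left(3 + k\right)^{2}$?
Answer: $-68860836$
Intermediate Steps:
$B = -68860827$ ($B = \left(103580 - 102867\right) \left(-96275 - 304\right) = 713 \left(-96579\right) = -68860827$)
$B - Y{\left(I{\left(0,-14 \right)} \right)} = -68860827 - \left(3 + 0\right)^{2} = -68860827 - 3^{2} = -68860827 - 9 = -68860836$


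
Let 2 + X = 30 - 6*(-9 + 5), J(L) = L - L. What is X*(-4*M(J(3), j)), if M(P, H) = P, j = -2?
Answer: 0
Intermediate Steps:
J(L) = 0
X = 52 (X = -2 + (30 - 6*(-9 + 5)) = -2 + (30 - 6*(-4)) = -2 + (30 + 24) = -2 + 54 = 52)
X*(-4*M(J(3), j)) = 52*(-4*0) = 52*0 = 0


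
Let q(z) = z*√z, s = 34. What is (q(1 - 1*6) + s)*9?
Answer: 306 - 45*I*√5 ≈ 306.0 - 100.62*I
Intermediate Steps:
q(z) = z^(3/2)
(q(1 - 1*6) + s)*9 = ((1 - 1*6)^(3/2) + 34)*9 = ((1 - 6)^(3/2) + 34)*9 = ((-5)^(3/2) + 34)*9 = (-5*I*√5 + 34)*9 = (34 - 5*I*√5)*9 = 306 - 45*I*√5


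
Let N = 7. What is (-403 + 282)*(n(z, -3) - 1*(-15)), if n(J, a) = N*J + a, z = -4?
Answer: 1936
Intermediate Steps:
n(J, a) = a + 7*J (n(J, a) = 7*J + a = a + 7*J)
(-403 + 282)*(n(z, -3) - 1*(-15)) = (-403 + 282)*((-3 + 7*(-4)) - 1*(-15)) = -121*((-3 - 28) + 15) = -121*(-31 + 15) = -121*(-16) = 1936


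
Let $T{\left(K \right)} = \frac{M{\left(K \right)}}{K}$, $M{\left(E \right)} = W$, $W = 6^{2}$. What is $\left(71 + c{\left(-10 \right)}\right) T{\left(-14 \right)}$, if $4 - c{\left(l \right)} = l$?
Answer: $- \frac{1530}{7} \approx -218.57$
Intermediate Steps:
$c{\left(l \right)} = 4 - l$
$W = 36$
$M{\left(E \right)} = 36$
$T{\left(K \right)} = \frac{36}{K}$
$\left(71 + c{\left(-10 \right)}\right) T{\left(-14 \right)} = \left(71 + \left(4 - -10\right)\right) \frac{36}{-14} = \left(71 + \left(4 + 10\right)\right) 36 \left(- \frac{1}{14}\right) = \left(71 + 14\right) \left(- \frac{18}{7}\right) = 85 \left(- \frac{18}{7}\right) = - \frac{1530}{7}$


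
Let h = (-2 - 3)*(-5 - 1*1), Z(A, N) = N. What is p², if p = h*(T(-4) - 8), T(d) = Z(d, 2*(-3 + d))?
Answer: 435600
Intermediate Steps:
h = 30 (h = -5*(-5 - 1) = -5*(-6) = 30)
T(d) = -6 + 2*d (T(d) = 2*(-3 + d) = -6 + 2*d)
p = -660 (p = 30*((-6 + 2*(-4)) - 8) = 30*((-6 - 8) - 8) = 30*(-14 - 8) = 30*(-22) = -660)
p² = (-660)² = 435600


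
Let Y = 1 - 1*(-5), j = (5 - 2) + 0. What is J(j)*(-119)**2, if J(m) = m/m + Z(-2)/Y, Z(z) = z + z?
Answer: 14161/3 ≈ 4720.3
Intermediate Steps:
j = 3 (j = 3 + 0 = 3)
Z(z) = 2*z
Y = 6 (Y = 1 + 5 = 6)
J(m) = 1/3 (J(m) = m/m + (2*(-2))/6 = 1 - 4*1/6 = 1 - 2/3 = 1/3)
J(j)*(-119)**2 = (1/3)*(-119)**2 = (1/3)*14161 = 14161/3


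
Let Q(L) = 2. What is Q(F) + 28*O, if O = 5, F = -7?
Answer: 142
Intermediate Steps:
Q(F) + 28*O = 2 + 28*5 = 2 + 140 = 142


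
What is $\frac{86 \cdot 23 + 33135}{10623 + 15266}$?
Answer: $\frac{35113}{25889} \approx 1.3563$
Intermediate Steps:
$\frac{86 \cdot 23 + 33135}{10623 + 15266} = \frac{1978 + 33135}{25889} = 35113 \cdot \frac{1}{25889} = \frac{35113}{25889}$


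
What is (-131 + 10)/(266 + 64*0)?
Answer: -121/266 ≈ -0.45489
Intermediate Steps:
(-131 + 10)/(266 + 64*0) = -121/(266 + 0) = -121/266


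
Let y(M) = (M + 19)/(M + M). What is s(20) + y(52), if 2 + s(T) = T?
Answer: 1943/104 ≈ 18.683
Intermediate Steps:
y(M) = (19 + M)/(2*M) (y(M) = (19 + M)/((2*M)) = (19 + M)*(1/(2*M)) = (19 + M)/(2*M))
s(T) = -2 + T
s(20) + y(52) = (-2 + 20) + (½)*(19 + 52)/52 = 18 + (½)*(1/52)*71 = 18 + 71/104 = 1943/104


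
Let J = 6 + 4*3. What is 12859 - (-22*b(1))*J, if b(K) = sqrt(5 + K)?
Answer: 12859 + 396*sqrt(6) ≈ 13829.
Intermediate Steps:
J = 18 (J = 6 + 12 = 18)
12859 - (-22*b(1))*J = 12859 - (-22*sqrt(5 + 1))*18 = 12859 - (-22*sqrt(6))*18 = 12859 - (-396)*sqrt(6) = 12859 + 396*sqrt(6)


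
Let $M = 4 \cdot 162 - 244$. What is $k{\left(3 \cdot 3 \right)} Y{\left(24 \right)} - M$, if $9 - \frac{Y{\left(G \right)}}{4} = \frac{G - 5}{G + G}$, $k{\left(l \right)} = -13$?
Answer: $- \frac{10217}{12} \approx -851.42$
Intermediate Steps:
$M = 404$ ($M = 648 - 244 = 404$)
$Y{\left(G \right)} = 36 - \frac{2 \left(-5 + G\right)}{G}$ ($Y{\left(G \right)} = 36 - 4 \frac{G - 5}{G + G} = 36 - 4 \frac{-5 + G}{2 G} = 36 - \frac{2 \left(-5 + G\right)}{G}$)
$k{\left(3 \cdot 3 \right)} Y{\left(24 \right)} - M = - 13 \left(34 + \frac{10}{24}\right) - 404 = - 13 \left(34 + 10 \cdot \frac{1}{24}\right) - 404 = - 13 \left(34 + \frac{5}{12}\right) - 404 = \left(-13\right) \frac{413}{12} - 404 = - \frac{5369}{12} - 404 = - \frac{10217}{12}$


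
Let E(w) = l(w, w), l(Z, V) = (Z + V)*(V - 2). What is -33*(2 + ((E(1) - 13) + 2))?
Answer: 363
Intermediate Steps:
l(Z, V) = (-2 + V)*(V + Z) (l(Z, V) = (V + Z)*(-2 + V) = (-2 + V)*(V + Z))
E(w) = -4*w + 2*w² (E(w) = w² - 2*w - 2*w + w*w = w² - 2*w - 2*w + w² = -4*w + 2*w²)
-33*(2 + ((E(1) - 13) + 2)) = -33*(2 + ((2*1*(-2 + 1) - 13) + 2)) = -33*(2 + ((2*1*(-1) - 13) + 2)) = -33*(2 + ((-2 - 13) + 2)) = -33*(2 + (-15 + 2)) = -33*(2 - 13) = -33*(-11) = 363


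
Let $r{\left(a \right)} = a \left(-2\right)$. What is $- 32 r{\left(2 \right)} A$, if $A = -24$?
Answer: $-3072$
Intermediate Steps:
$r{\left(a \right)} = - 2 a$
$- 32 r{\left(2 \right)} A = - 32 \left(\left(-2\right) 2\right) \left(-24\right) = \left(-32\right) \left(-4\right) \left(-24\right) = 128 \left(-24\right) = -3072$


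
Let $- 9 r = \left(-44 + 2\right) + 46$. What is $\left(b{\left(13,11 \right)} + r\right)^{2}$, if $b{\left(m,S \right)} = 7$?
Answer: $\frac{3481}{81} \approx 42.975$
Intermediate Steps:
$r = - \frac{4}{9}$ ($r = - \frac{\left(-44 + 2\right) + 46}{9} = - \frac{-42 + 46}{9} = \left(- \frac{1}{9}\right) 4 = - \frac{4}{9} \approx -0.44444$)
$\left(b{\left(13,11 \right)} + r\right)^{2} = \left(7 - \frac{4}{9}\right)^{2} = \left(\frac{59}{9}\right)^{2} = \frac{3481}{81}$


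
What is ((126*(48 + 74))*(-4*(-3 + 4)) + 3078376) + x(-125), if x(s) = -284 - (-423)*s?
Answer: 2963729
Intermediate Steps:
x(s) = -284 + 423*s
((126*(48 + 74))*(-4*(-3 + 4)) + 3078376) + x(-125) = ((126*(48 + 74))*(-4*(-3 + 4)) + 3078376) + (-284 + 423*(-125)) = ((126*122)*(-4*1) + 3078376) + (-284 - 52875) = (15372*(-4) + 3078376) - 53159 = (-61488 + 3078376) - 53159 = 3016888 - 53159 = 2963729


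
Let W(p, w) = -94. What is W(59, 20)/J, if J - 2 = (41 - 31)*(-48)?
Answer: 47/239 ≈ 0.19665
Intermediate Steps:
J = -478 (J = 2 + (41 - 31)*(-48) = 2 + 10*(-48) = 2 - 480 = -478)
W(59, 20)/J = -94/(-478) = -94*(-1/478) = 47/239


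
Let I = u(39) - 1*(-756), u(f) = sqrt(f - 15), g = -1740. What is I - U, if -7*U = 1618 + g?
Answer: 5170/7 + 2*sqrt(6) ≈ 743.47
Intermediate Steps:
u(f) = sqrt(-15 + f)
I = 756 + 2*sqrt(6) (I = sqrt(-15 + 39) - 1*(-756) = sqrt(24) + 756 = 2*sqrt(6) + 756 = 756 + 2*sqrt(6) ≈ 760.90)
U = 122/7 (U = -(1618 - 1740)/7 = -1/7*(-122) = 122/7 ≈ 17.429)
I - U = (756 + 2*sqrt(6)) - 1*122/7 = (756 + 2*sqrt(6)) - 122/7 = 5170/7 + 2*sqrt(6)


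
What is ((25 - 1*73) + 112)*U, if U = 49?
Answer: 3136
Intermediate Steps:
((25 - 1*73) + 112)*U = ((25 - 1*73) + 112)*49 = ((25 - 73) + 112)*49 = (-48 + 112)*49 = 64*49 = 3136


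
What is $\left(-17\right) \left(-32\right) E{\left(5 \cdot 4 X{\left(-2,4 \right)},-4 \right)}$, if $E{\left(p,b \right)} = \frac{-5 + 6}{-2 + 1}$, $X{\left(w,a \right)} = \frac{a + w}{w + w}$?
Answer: $-544$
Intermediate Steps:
$X{\left(w,a \right)} = \frac{a + w}{2 w}$
$E{\left(p,b \right)} = -1$ ($E{\left(p,b \right)} = 1 \frac{1}{-1} = 1 \left(-1\right) = -1$)
$\left(-17\right) \left(-32\right) E{\left(5 \cdot 4 X{\left(-2,4 \right)},-4 \right)} = \left(-17\right) \left(-32\right) \left(-1\right) = 544 \left(-1\right) = -544$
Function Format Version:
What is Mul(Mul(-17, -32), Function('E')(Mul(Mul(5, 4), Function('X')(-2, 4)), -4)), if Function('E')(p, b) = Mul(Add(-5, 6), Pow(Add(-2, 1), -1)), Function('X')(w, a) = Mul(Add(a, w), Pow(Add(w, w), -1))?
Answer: -544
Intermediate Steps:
Function('X')(w, a) = Mul(Rational(1, 2), Pow(w, -1), Add(a, w)) (Function('X')(w, a) = Mul(Add(a, w), Pow(Mul(2, w), -1)) = Mul(Add(a, w), Mul(Rational(1, 2), Pow(w, -1))) = Mul(Rational(1, 2), Pow(w, -1), Add(a, w)))
Function('E')(p, b) = -1 (Function('E')(p, b) = Mul(1, Pow(-1, -1)) = Mul(1, -1) = -1)
Mul(Mul(-17, -32), Function('E')(Mul(Mul(5, 4), Function('X')(-2, 4)), -4)) = Mul(Mul(-17, -32), -1) = Mul(544, -1) = -544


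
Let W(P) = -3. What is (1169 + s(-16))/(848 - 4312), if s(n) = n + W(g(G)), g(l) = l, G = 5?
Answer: -575/1732 ≈ -0.33199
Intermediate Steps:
s(n) = -3 + n (s(n) = n - 3 = -3 + n)
(1169 + s(-16))/(848 - 4312) = (1169 + (-3 - 16))/(848 - 4312) = (1169 - 19)/(-3464) = 1150*(-1/3464) = -575/1732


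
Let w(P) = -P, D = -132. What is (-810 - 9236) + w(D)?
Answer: -9914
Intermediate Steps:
(-810 - 9236) + w(D) = (-810 - 9236) - 1*(-132) = -10046 + 132 = -9914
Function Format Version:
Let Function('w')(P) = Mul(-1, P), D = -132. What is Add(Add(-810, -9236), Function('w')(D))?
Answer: -9914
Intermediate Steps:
Add(Add(-810, -9236), Function('w')(D)) = Add(Add(-810, -9236), Mul(-1, -132)) = Add(-10046, 132) = -9914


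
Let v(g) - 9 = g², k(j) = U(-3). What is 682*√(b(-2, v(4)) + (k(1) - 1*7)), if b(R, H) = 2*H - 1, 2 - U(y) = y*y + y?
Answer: 682*√38 ≈ 4204.1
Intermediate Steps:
U(y) = 2 - y - y² (U(y) = 2 - (y*y + y) = 2 - (y² + y) = 2 - (y + y²) = 2 + (-y - y²) = 2 - y - y²)
k(j) = -4 (k(j) = 2 - 1*(-3) - 1*(-3)² = 2 + 3 - 1*9 = 2 + 3 - 9 = -4)
v(g) = 9 + g²
b(R, H) = -1 + 2*H
682*√(b(-2, v(4)) + (k(1) - 1*7)) = 682*√((-1 + 2*(9 + 4²)) + (-4 - 1*7)) = 682*√((-1 + 2*(9 + 16)) + (-4 - 7)) = 682*√((-1 + 2*25) - 11) = 682*√((-1 + 50) - 11) = 682*√(49 - 11) = 682*√38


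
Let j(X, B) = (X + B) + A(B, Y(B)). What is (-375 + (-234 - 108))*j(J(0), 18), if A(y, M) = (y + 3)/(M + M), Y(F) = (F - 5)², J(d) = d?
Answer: -4377285/338 ≈ -12951.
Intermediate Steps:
Y(F) = (-5 + F)²
A(y, M) = (3 + y)/(2*M) (A(y, M) = (3 + y)/((2*M)) = (3 + y)*(1/(2*M)) = (3 + y)/(2*M))
j(X, B) = B + X + (3 + B)/(2*(-5 + B)²) (j(X, B) = (X + B) + (3 + B)/(2*((-5 + B)²)) = (B + X) + (3 + B)/(2*(-5 + B)²) = B + X + (3 + B)/(2*(-5 + B)²))
(-375 + (-234 - 108))*j(J(0), 18) = (-375 + (-234 - 108))*((3 + 18 + 2*(-5 + 18)²*(18 + 0))/(2*(-5 + 18)²)) = (-375 - 342)*((½)*(3 + 18 + 2*13²*18)/13²) = -717*(3 + 18 + 2*169*18)/(2*169) = -717*(3 + 18 + 6084)/(2*169) = -717*6105/(2*169) = -717*6105/338 = -4377285/338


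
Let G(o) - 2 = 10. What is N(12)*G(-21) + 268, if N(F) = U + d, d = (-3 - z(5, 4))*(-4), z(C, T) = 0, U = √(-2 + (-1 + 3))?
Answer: 412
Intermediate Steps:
U = 0 (U = √(-2 + 2) = √0 = 0)
G(o) = 12 (G(o) = 2 + 10 = 12)
d = 12 (d = (-3 - 1*0)*(-4) = (-3 + 0)*(-4) = -3*(-4) = 12)
N(F) = 12 (N(F) = 0 + 12 = 12)
N(12)*G(-21) + 268 = 12*12 + 268 = 144 + 268 = 412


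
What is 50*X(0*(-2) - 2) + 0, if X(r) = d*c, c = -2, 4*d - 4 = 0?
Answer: -100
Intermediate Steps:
d = 1 (d = 1 + (¼)*0 = 1 + 0 = 1)
X(r) = -2 (X(r) = 1*(-2) = -2)
50*X(0*(-2) - 2) + 0 = 50*(-2) + 0 = -100 + 0 = -100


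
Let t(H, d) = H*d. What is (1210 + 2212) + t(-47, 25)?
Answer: 2247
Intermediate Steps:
(1210 + 2212) + t(-47, 25) = (1210 + 2212) - 47*25 = 3422 - 1175 = 2247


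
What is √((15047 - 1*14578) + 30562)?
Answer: √31031 ≈ 176.16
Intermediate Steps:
√((15047 - 1*14578) + 30562) = √((15047 - 14578) + 30562) = √(469 + 30562) = √31031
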